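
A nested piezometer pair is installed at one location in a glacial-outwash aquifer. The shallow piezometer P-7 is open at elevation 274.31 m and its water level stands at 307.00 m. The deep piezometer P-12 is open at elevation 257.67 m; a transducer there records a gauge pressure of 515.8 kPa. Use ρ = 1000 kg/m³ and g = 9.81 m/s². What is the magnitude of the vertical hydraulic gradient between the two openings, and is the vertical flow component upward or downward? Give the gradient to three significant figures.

Total head at P-7: h = 307.00 m (water level in the standpipe).
Pressure head at P-12: ψ = P/(ρg) = 515.8×1000 / (1000 × 9.81) = 52.58 m.
Total head at P-12: h = z + ψ = 257.67 + 52.58 = 310.25 m.
Δh = h(P-7) − h(P-12) = 307.00 − 310.25 = -3.25 m.
Vertical separation Δz = 274.31 − 257.67 = 16.64 m.
|i_v| = |Δh| / Δz = 3.25 / 16.64 = 0.195.
Head is higher in the deep piezometer, so vertical flow is upward (discharge condition).

|i_v| ≈ 0.195; vertical flow is upward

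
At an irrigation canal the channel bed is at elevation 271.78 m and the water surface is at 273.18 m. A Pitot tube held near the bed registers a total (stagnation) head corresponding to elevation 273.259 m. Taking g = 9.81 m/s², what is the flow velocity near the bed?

v ≈ 1.24 m/s

Near the bed, under hydrostatic conditions, the piezometric head (z + ψ) equals the free-surface elevation, 273.18 m.
Velocity head = total − piezometric = 273.259 − 273.18 = 0.079 m.
v = √(2g·h_v) = √(2 × 9.81 × 0.079) = 1.24 m/s.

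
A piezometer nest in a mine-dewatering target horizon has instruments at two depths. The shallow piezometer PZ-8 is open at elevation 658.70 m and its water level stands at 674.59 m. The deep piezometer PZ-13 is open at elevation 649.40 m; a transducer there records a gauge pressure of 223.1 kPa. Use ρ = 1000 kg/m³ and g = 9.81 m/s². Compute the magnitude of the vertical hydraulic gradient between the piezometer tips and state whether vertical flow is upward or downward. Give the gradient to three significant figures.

Total head at PZ-8: h = 674.59 m (water level in the standpipe).
Pressure head at PZ-13: ψ = P/(ρg) = 223.1×1000 / (1000 × 9.81) = 22.74 m.
Total head at PZ-13: h = z + ψ = 649.40 + 22.74 = 672.14 m.
Δh = h(PZ-8) − h(PZ-13) = 674.59 − 672.14 = 2.45 m.
Vertical separation Δz = 658.70 − 649.40 = 9.30 m.
|i_v| = |Δh| / Δz = 2.45 / 9.30 = 0.263.
Head is higher in the shallow piezometer, so vertical flow is downward (recharge condition).

|i_v| ≈ 0.263; vertical flow is downward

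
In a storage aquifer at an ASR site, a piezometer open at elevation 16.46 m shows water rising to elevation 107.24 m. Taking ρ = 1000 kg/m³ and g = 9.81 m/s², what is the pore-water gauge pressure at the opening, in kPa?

Pressure head ψ = h − z = 107.24 − 16.46 = 90.78 m.
P = ρgψ = 1000 × 9.81 × 90.78 = 890552 Pa ≈ 891 kPa.

P ≈ 891 kPa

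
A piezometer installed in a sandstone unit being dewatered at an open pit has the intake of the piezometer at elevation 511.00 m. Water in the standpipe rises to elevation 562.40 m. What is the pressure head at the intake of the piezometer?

Total head h = 562.40 m (the water-surface elevation in the piezometer).
Pressure head ψ = h − z = 562.40 − 511.00 = 51.40 m.

ψ ≈ 51.40 m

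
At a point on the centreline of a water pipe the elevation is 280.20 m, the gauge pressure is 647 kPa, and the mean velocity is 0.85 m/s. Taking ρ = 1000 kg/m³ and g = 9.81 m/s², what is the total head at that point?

h ≈ 346.19 m

Pressure head ψ = P/(ρg) = 647×1000 / (1000 × 9.81) = 65.95 m.
Velocity head = v²/(2g) = 0.85² / (2 × 9.81) = 0.037 m.
h = z + ψ + v²/(2g) = 280.20 + 65.95 + 0.037 = 346.19 m.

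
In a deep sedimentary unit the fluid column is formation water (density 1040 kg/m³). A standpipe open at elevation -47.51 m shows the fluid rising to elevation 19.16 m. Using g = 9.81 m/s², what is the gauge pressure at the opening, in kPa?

P ≈ 680 kPa

Pressure head ψ = h − z = 19.16 − (-47.51) = 66.67 m.
P = ρgψ = 1040 × 9.81 × 66.67 = 680194 Pa ≈ 680 kPa.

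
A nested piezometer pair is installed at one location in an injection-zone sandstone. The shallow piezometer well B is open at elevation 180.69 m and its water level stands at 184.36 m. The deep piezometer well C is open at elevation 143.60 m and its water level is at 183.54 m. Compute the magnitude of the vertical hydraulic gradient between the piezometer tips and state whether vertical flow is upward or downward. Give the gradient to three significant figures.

|i_v| ≈ 0.0221; vertical flow is downward

Total head at well B: h = 184.36 m (water level in the standpipe).
Total head at well C: h = 183.54 m.
Δh = h(well B) − h(well C) = 184.36 − 183.54 = 0.82 m.
Vertical separation Δz = 180.69 − 143.60 = 37.09 m.
|i_v| = |Δh| / Δz = 0.82 / 37.09 = 0.0221.
Head is higher in the shallow piezometer, so vertical flow is downward (recharge condition).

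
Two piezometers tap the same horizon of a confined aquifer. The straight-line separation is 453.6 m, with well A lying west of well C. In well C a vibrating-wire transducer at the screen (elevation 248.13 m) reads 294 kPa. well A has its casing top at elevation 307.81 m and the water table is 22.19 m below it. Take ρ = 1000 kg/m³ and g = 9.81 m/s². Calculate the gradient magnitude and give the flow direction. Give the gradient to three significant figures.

i ≈ 0.0166; groundwater flows toward the east

Pressure head at well C: ψ = P/(ρg) = 294×1000 / (1000 × 9.81) = 29.97 m.
Total head at well C: h = z + ψ = 248.13 + 29.97 = 278.10 m.
Total head at well A: h = 307.81 − 22.19 = 285.62 m.
Head difference: h(well C) − h(well A) = 278.10 − 285.62 = -7.52 m.
Hydraulic gradient: i = |Δh| / L = 7.52 / 453.6 = 0.0166.
Flow is from higher to lower head: from well A toward well C, i.e. toward the east.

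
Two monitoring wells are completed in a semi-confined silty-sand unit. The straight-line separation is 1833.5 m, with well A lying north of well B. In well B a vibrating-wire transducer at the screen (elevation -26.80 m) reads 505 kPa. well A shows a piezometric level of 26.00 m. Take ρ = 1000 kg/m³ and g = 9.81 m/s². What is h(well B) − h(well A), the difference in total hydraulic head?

Pressure head at well B: ψ = P/(ρg) = 505×1000 / (1000 × 9.81) = 51.48 m.
Total head at well B: h = z + ψ = -26.80 + 51.48 = 24.68 m.
Total head at well A: h = 26.00 m (water level in the piezometer is the total head).
Head difference: h(well B) − h(well A) = 24.68 − 26.00 = -1.32 m.

Δh ≈ -1.32 m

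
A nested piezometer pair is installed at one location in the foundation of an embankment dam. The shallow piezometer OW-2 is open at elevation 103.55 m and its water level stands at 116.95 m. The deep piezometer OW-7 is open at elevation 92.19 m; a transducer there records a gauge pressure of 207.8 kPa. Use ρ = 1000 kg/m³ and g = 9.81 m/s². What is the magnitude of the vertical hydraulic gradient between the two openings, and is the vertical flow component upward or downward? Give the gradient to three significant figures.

Total head at OW-2: h = 116.95 m (water level in the standpipe).
Pressure head at OW-7: ψ = P/(ρg) = 207.8×1000 / (1000 × 9.81) = 21.18 m.
Total head at OW-7: h = z + ψ = 92.19 + 21.18 = 113.37 m.
Δh = h(OW-2) − h(OW-7) = 116.95 − 113.37 = 3.58 m.
Vertical separation Δz = 103.55 − 92.19 = 11.36 m.
|i_v| = |Δh| / Δz = 3.58 / 11.36 = 0.315.
Head is higher in the shallow piezometer, so vertical flow is downward (recharge condition).

|i_v| ≈ 0.315; vertical flow is downward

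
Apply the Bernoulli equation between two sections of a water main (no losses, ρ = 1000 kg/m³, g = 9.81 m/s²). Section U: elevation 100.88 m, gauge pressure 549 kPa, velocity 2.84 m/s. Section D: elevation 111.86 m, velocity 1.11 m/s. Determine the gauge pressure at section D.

Pressure head at U: ψ₁ = P₁/(ρg) = 549×1000 / (1000 × 9.81) = 55.96 m.
Velocity heads: v₁²/2g = 2.84²/19.62 = 0.411 m; v₂²/2g = 1.11²/19.62 = 0.063 m.
Total head H = z₁ + ψ₁ + v₁²/2g = 100.88 + 55.96 + 0.411 = 157.25 m.
ψ₂ = H − z₂ − v₂²/2g = 157.25 − 111.86 − 0.063 = 45.33 m.
P₂ = ρgψ₂ = 1000 × 9.81 × 45.33 ≈ 445 kPa.

P₂ ≈ 445 kPa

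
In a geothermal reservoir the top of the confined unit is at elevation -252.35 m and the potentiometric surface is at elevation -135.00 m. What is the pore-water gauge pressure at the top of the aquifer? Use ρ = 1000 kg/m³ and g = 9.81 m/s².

Pressure head at the aquifer top: ψ = h − z = -135.00 − (-252.35) = 117.35 m.
P = ρgψ = 1000 × 9.81 × 117.35 = 1151204 Pa ≈ 1150 kPa.

P ≈ 1150 kPa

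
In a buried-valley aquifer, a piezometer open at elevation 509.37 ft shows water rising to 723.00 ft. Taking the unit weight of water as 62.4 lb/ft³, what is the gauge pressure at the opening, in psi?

Pressure head ψ = h − z = 723.00 − 509.37 = 213.63 ft.
P = γ·ψ / 144 = 62.4 × 213.63 / 144 = 92.6 psi.

P ≈ 92.6 psi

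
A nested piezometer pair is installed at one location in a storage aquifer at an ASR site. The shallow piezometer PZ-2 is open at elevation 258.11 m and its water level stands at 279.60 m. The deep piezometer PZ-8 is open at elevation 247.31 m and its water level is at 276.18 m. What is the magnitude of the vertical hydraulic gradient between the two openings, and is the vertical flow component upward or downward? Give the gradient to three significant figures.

Total head at PZ-2: h = 279.60 m (water level in the standpipe).
Total head at PZ-8: h = 276.18 m.
Δh = h(PZ-2) − h(PZ-8) = 279.60 − 276.18 = 3.42 m.
Vertical separation Δz = 258.11 − 247.31 = 10.80 m.
|i_v| = |Δh| / Δz = 3.42 / 10.80 = 0.317.
Head is higher in the shallow piezometer, so vertical flow is downward (recharge condition).

|i_v| ≈ 0.317; vertical flow is downward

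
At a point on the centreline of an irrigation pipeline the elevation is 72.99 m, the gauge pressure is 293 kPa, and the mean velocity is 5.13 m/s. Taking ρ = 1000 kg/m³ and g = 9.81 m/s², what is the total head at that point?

Pressure head ψ = P/(ρg) = 293×1000 / (1000 × 9.81) = 29.87 m.
Velocity head = v²/(2g) = 5.13² / (2 × 9.81) = 1.341 m.
h = z + ψ + v²/(2g) = 72.99 + 29.87 + 1.341 = 104.20 m.

h ≈ 104.20 m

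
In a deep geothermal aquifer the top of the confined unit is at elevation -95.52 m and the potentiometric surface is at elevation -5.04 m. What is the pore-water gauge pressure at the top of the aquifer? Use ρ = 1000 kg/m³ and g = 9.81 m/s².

P ≈ 888 kPa

Pressure head at the aquifer top: ψ = h − z = -5.04 − (-95.52) = 90.48 m.
P = ρgψ = 1000 × 9.81 × 90.48 = 887609 Pa ≈ 888 kPa.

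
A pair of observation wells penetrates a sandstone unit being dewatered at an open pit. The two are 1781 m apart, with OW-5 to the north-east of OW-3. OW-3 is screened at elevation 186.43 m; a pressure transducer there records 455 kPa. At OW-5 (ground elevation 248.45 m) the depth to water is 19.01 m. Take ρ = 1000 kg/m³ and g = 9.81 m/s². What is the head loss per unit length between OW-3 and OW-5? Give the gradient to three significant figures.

i ≈ 0.00189 m/m

Pressure head at OW-3: ψ = P/(ρg) = 455×1000 / (1000 × 9.81) = 46.38 m.
Total head at OW-3: h = z + ψ = 186.43 + 46.38 = 232.81 m.
Total head at OW-5: h = 248.45 − 19.01 = 229.44 m.
Head difference: h(OW-3) − h(OW-5) = 232.81 − 229.44 = 3.37 m.
Hydraulic gradient: i = |Δh| / L = 3.37 / 1781 = 0.00189.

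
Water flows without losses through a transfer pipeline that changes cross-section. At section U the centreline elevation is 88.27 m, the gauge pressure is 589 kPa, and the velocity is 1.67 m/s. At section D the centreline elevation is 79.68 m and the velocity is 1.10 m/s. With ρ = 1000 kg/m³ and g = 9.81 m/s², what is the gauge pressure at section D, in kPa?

Pressure head at U: ψ₁ = P₁/(ρg) = 589×1000 / (1000 × 9.81) = 60.04 m.
Velocity heads: v₁²/2g = 1.67²/19.62 = 0.142 m; v₂²/2g = 1.10²/19.62 = 0.062 m.
Total head H = z₁ + ψ₁ + v₁²/2g = 88.27 + 60.04 + 0.142 = 148.45 m.
ψ₂ = H − z₂ − v₂²/2g = 148.45 − 79.68 − 0.062 = 68.71 m.
P₂ = ρgψ₂ = 1000 × 9.81 × 68.71 ≈ 674 kPa.

P₂ ≈ 674 kPa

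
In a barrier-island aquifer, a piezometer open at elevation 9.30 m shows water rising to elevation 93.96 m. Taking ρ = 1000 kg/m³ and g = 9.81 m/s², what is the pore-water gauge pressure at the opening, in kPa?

P ≈ 831 kPa

Pressure head ψ = h − z = 93.96 − 9.30 = 84.66 m.
P = ρgψ = 1000 × 9.81 × 84.66 = 830515 Pa ≈ 831 kPa.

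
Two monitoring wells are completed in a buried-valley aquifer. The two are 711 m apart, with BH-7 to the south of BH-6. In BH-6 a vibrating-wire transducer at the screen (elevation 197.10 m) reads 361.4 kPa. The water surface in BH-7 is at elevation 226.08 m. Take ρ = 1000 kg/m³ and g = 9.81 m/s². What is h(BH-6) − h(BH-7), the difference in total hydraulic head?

Pressure head at BH-6: ψ = P/(ρg) = 361.4×1000 / (1000 × 9.81) = 36.84 m.
Total head at BH-6: h = z + ψ = 197.10 + 36.84 = 233.94 m.
Total head at BH-7: h = 226.08 m (water level in the piezometer is the total head).
Head difference: h(BH-6) − h(BH-7) = 233.94 − 226.08 = 7.86 m.

Δh ≈ 7.86 m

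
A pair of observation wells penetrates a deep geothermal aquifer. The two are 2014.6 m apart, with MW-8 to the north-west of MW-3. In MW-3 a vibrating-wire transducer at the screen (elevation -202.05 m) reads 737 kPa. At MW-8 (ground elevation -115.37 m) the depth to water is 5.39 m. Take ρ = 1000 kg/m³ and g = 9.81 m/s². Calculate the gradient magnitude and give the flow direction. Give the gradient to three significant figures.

i ≈ 0.00306; groundwater flows toward the south-east

Pressure head at MW-3: ψ = P/(ρg) = 737×1000 / (1000 × 9.81) = 75.13 m.
Total head at MW-3: h = z + ψ = -202.05 + 75.13 = -126.92 m.
Total head at MW-8: h = -115.37 − 5.39 = -120.76 m.
Head difference: h(MW-3) − h(MW-8) = -126.92 − (-120.76) = -6.16 m.
Hydraulic gradient: i = |Δh| / L = 6.16 / 2014.6 = 0.00306.
Flow is from higher to lower head: from MW-8 toward MW-3, i.e. toward the south-east.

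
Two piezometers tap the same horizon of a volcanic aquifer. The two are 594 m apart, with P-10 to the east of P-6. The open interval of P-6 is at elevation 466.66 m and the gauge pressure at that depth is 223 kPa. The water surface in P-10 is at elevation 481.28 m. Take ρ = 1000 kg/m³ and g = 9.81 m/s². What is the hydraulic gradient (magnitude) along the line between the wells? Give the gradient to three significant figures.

Pressure head at P-6: ψ = P/(ρg) = 223×1000 / (1000 × 9.81) = 22.73 m.
Total head at P-6: h = z + ψ = 466.66 + 22.73 = 489.39 m.
Total head at P-10: h = 481.28 m (water level in the piezometer is the total head).
Head difference: h(P-6) − h(P-10) = 489.39 − 481.28 = 8.11 m.
Hydraulic gradient: i = |Δh| / L = 8.11 / 594 = 0.0137.

i ≈ 0.0137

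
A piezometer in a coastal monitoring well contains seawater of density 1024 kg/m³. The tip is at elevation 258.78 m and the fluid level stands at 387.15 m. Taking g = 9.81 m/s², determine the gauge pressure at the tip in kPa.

P ≈ 1290 kPa

Pressure head ψ = h − z = 387.15 − 258.78 = 128.37 m.
P = ρgψ = 1024 × 9.81 × 128.37 = 1289533 Pa ≈ 1290 kPa.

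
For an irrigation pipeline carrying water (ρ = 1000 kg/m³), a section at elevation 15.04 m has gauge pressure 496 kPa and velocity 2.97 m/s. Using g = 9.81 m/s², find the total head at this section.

h ≈ 66.05 m

Pressure head ψ = P/(ρg) = 496×1000 / (1000 × 9.81) = 50.56 m.
Velocity head = v²/(2g) = 2.97² / (2 × 9.81) = 0.450 m.
h = z + ψ + v²/(2g) = 15.04 + 50.56 + 0.450 = 66.05 m.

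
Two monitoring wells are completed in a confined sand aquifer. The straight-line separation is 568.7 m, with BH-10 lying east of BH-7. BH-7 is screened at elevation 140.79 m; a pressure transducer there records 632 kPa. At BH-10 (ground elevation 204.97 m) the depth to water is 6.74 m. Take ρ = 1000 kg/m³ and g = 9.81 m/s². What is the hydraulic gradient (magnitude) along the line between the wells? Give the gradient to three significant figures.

i ≈ 0.0123

Pressure head at BH-7: ψ = P/(ρg) = 632×1000 / (1000 × 9.81) = 64.42 m.
Total head at BH-7: h = z + ψ = 140.79 + 64.42 = 205.21 m.
Total head at BH-10: h = 204.97 − 6.74 = 198.23 m.
Head difference: h(BH-7) − h(BH-10) = 205.21 − 198.23 = 6.98 m.
Hydraulic gradient: i = |Δh| / L = 6.98 / 568.7 = 0.0123.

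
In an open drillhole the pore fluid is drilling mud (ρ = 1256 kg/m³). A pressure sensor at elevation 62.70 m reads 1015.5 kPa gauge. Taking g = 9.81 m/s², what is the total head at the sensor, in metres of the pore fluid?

ψ = P/(ρg) = 1015.5×1000 / (1256 × 9.81) = 82.42 m.
h = z + ψ = 62.70 + 82.42 = 145.12 m.

h ≈ 145.12 m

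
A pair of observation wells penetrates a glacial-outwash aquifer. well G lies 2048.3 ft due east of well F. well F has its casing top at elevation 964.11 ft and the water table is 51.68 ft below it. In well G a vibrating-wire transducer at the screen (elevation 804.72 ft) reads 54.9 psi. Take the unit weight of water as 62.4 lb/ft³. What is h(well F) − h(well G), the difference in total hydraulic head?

Δh ≈ -18.98 ft

Total head at well F: h = 964.11 − 51.68 = 912.43 ft.
Pressure head at well G: ψ = 144·P/γ = 144 × 54.9 / 62.4 = 126.69 ft.
Total head at well G: h = z + ψ = 804.72 + 126.69 = 931.41 ft.
Head difference: h(well F) − h(well G) = 912.43 − 931.41 = -18.98 ft.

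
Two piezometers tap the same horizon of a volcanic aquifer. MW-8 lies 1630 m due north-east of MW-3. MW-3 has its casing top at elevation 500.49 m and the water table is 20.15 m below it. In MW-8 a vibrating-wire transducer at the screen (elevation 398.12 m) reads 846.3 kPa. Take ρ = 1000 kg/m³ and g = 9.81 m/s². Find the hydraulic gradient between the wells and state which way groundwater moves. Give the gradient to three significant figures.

Total head at MW-3: h = 500.49 − 20.15 = 480.34 m.
Pressure head at MW-8: ψ = P/(ρg) = 846.3×1000 / (1000 × 9.81) = 86.27 m.
Total head at MW-8: h = z + ψ = 398.12 + 86.27 = 484.39 m.
Head difference: h(MW-3) − h(MW-8) = 480.34 − 484.39 = -4.05 m.
Hydraulic gradient: i = |Δh| / L = 4.05 / 1630 = 0.00248.
Flow is from higher to lower head: from MW-8 toward MW-3, i.e. toward the south-west.

i ≈ 0.00248; groundwater flows toward the south-west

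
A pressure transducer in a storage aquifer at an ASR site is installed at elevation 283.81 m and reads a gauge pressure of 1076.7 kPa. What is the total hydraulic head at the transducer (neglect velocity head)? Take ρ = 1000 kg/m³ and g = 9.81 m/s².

h ≈ 393.57 m

ψ = P/(ρg) = 1076.7×1000 / (1000 × 9.81) = 109.76 m.
h = z + ψ = 283.81 + 109.76 = 393.57 m.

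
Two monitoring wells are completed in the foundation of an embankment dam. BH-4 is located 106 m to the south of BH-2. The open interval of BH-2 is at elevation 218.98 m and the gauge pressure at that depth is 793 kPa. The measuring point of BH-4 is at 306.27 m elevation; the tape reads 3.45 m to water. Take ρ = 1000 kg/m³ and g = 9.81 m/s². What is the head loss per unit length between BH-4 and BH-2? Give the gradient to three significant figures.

i ≈ 0.0283 m/m

Pressure head at BH-2: ψ = P/(ρg) = 793×1000 / (1000 × 9.81) = 80.84 m.
Total head at BH-2: h = z + ψ = 218.98 + 80.84 = 299.82 m.
Total head at BH-4: h = 306.27 − 3.45 = 302.82 m.
Head difference: h(BH-2) − h(BH-4) = 299.82 − 302.82 = -3.00 m.
Hydraulic gradient: i = |Δh| / L = 3.00 / 106 = 0.0283.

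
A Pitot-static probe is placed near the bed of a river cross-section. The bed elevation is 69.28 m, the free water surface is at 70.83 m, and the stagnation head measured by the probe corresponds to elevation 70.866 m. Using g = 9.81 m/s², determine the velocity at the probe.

v ≈ 0.840 m/s

Near the bed, under hydrostatic conditions, the piezometric head (z + ψ) equals the free-surface elevation, 70.83 m.
Velocity head = total − piezometric = 70.866 − 70.83 = 0.036 m.
v = √(2g·h_v) = √(2 × 9.81 × 0.036) = 0.840 m/s.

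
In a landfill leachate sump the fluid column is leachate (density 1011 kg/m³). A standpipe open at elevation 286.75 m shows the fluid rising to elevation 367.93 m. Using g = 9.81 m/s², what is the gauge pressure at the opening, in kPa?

Pressure head ψ = h − z = 367.93 − 286.75 = 81.18 m.
P = ρgψ = 1011 × 9.81 × 81.18 = 805136 Pa ≈ 805 kPa.

P ≈ 805 kPa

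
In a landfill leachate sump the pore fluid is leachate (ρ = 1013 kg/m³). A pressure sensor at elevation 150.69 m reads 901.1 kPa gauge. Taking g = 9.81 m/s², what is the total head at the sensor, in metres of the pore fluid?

ψ = P/(ρg) = 901.1×1000 / (1013 × 9.81) = 90.68 m.
h = z + ψ = 150.69 + 90.68 = 241.37 m.

h ≈ 241.37 m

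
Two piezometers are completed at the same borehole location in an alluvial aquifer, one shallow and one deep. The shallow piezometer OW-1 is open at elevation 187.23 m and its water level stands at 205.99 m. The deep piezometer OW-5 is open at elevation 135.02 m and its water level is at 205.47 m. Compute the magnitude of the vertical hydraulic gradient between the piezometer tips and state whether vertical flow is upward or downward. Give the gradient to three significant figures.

|i_v| ≈ 0.00996; vertical flow is downward

Total head at OW-1: h = 205.99 m (water level in the standpipe).
Total head at OW-5: h = 205.47 m.
Δh = h(OW-1) − h(OW-5) = 205.99 − 205.47 = 0.52 m.
Vertical separation Δz = 187.23 − 135.02 = 52.21 m.
|i_v| = |Δh| / Δz = 0.52 / 52.21 = 0.00996.
Head is higher in the shallow piezometer, so vertical flow is downward (recharge condition).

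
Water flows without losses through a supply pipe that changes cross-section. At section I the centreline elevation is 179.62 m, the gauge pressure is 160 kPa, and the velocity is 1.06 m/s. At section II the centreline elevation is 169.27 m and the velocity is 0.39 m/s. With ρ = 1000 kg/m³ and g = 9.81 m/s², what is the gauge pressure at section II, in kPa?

Pressure head at I: ψ₁ = P₁/(ρg) = 160×1000 / (1000 × 9.81) = 16.31 m.
Velocity heads: v₁²/2g = 1.06²/19.62 = 0.057 m; v₂²/2g = 0.39²/19.62 = 0.008 m.
Total head H = z₁ + ψ₁ + v₁²/2g = 179.62 + 16.31 + 0.057 = 195.99 m.
ψ₂ = H − z₂ − v₂²/2g = 195.99 − 169.27 − 0.008 = 26.71 m.
P₂ = ρgψ₂ = 1000 × 9.81 × 26.71 ≈ 262 kPa.

P₂ ≈ 262 kPa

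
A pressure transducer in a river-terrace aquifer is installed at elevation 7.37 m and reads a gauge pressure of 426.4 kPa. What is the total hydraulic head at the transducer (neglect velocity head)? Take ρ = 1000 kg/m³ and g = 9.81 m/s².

h ≈ 50.84 m

ψ = P/(ρg) = 426.4×1000 / (1000 × 9.81) = 43.47 m.
h = z + ψ = 7.37 + 43.47 = 50.84 m.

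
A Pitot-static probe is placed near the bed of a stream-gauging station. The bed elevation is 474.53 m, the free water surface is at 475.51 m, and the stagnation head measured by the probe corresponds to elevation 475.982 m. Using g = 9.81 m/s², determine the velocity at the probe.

Near the bed, under hydrostatic conditions, the piezometric head (z + ψ) equals the free-surface elevation, 475.51 m.
Velocity head = total − piezometric = 475.982 − 475.51 = 0.472 m.
v = √(2g·h_v) = √(2 × 9.81 × 0.472) = 3.04 m/s.

v ≈ 3.04 m/s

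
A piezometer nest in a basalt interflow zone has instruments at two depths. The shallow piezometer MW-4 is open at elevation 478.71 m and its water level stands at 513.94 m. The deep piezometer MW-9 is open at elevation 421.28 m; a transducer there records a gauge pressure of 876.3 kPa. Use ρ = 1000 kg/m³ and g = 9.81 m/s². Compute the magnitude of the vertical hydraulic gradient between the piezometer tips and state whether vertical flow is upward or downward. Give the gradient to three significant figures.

Total head at MW-4: h = 513.94 m (water level in the standpipe).
Pressure head at MW-9: ψ = P/(ρg) = 876.3×1000 / (1000 × 9.81) = 89.33 m.
Total head at MW-9: h = z + ψ = 421.28 + 89.33 = 510.61 m.
Δh = h(MW-4) − h(MW-9) = 513.94 − 510.61 = 3.33 m.
Vertical separation Δz = 478.71 − 421.28 = 57.43 m.
|i_v| = |Δh| / Δz = 3.33 / 57.43 = 0.0580.
Head is higher in the shallow piezometer, so vertical flow is downward (recharge condition).

|i_v| ≈ 0.0580; vertical flow is downward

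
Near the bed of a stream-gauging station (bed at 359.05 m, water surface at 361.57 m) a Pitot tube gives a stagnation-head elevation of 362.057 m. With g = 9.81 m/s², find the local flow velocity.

Near the bed, under hydrostatic conditions, the piezometric head (z + ψ) equals the free-surface elevation, 361.57 m.
Velocity head = total − piezometric = 362.057 − 361.57 = 0.487 m.
v = √(2g·h_v) = √(2 × 9.81 × 0.487) = 3.09 m/s.

v ≈ 3.09 m/s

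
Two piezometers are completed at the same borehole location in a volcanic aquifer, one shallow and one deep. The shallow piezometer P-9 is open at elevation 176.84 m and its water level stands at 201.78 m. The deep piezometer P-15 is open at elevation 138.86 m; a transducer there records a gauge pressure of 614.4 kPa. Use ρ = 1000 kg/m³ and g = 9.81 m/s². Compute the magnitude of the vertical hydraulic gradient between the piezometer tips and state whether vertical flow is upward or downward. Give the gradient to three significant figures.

Total head at P-9: h = 201.78 m (water level in the standpipe).
Pressure head at P-15: ψ = P/(ρg) = 614.4×1000 / (1000 × 9.81) = 62.63 m.
Total head at P-15: h = z + ψ = 138.86 + 62.63 = 201.49 m.
Δh = h(P-9) − h(P-15) = 201.78 − 201.49 = 0.29 m.
Vertical separation Δz = 176.84 − 138.86 = 37.98 m.
|i_v| = |Δh| / Δz = 0.29 / 37.98 = 0.00764.
Head is higher in the shallow piezometer, so vertical flow is downward (recharge condition).

|i_v| ≈ 0.00764; vertical flow is downward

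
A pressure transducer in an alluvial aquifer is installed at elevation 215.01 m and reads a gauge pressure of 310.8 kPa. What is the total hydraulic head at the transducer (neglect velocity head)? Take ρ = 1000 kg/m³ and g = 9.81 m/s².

h ≈ 246.69 m

ψ = P/(ρg) = 310.8×1000 / (1000 × 9.81) = 31.68 m.
h = z + ψ = 215.01 + 31.68 = 246.69 m.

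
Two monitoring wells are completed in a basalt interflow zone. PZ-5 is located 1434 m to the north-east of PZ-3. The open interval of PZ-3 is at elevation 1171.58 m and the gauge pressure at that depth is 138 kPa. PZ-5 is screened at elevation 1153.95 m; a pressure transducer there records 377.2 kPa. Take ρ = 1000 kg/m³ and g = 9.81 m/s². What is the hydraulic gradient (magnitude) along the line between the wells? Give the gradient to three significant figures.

Pressure head at PZ-3: ψ = P/(ρg) = 138×1000 / (1000 × 9.81) = 14.07 m.
Total head at PZ-3: h = z + ψ = 1171.58 + 14.07 = 1185.65 m.
Pressure head at PZ-5: ψ = P/(ρg) = 377.2×1000 / (1000 × 9.81) = 38.45 m.
Total head at PZ-5: h = z + ψ = 1153.95 + 38.45 = 1192.40 m.
Head difference: h(PZ-3) − h(PZ-5) = 1185.65 − 1192.40 = -6.75 m.
Hydraulic gradient: i = |Δh| / L = 6.75 / 1434 = 0.00471.

i ≈ 0.00471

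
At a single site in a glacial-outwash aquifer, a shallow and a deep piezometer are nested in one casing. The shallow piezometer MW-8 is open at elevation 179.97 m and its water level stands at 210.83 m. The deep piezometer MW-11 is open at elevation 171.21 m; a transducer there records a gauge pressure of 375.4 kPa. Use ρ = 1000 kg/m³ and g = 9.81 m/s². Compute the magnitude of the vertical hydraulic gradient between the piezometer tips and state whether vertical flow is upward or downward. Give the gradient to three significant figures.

|i_v| ≈ 0.154; vertical flow is downward

Total head at MW-8: h = 210.83 m (water level in the standpipe).
Pressure head at MW-11: ψ = P/(ρg) = 375.4×1000 / (1000 × 9.81) = 38.27 m.
Total head at MW-11: h = z + ψ = 171.21 + 38.27 = 209.48 m.
Δh = h(MW-8) − h(MW-11) = 210.83 − 209.48 = 1.35 m.
Vertical separation Δz = 179.97 − 171.21 = 8.76 m.
|i_v| = |Δh| / Δz = 1.35 / 8.76 = 0.154.
Head is higher in the shallow piezometer, so vertical flow is downward (recharge condition).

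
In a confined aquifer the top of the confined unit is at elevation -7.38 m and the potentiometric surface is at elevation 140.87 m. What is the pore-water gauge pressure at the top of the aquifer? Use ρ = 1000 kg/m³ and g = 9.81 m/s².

P ≈ 1450 kPa

Pressure head at the aquifer top: ψ = h − z = 140.87 − (-7.38) = 148.25 m.
P = ρgψ = 1000 × 9.81 × 148.25 = 1454332 Pa ≈ 1450 kPa.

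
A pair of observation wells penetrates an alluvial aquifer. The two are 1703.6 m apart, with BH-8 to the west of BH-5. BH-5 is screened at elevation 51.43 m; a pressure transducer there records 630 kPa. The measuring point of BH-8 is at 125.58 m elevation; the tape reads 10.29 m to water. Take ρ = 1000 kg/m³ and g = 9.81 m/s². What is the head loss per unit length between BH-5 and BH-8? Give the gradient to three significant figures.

i ≈ 0.000211 m/m

Pressure head at BH-5: ψ = P/(ρg) = 630×1000 / (1000 × 9.81) = 64.22 m.
Total head at BH-5: h = z + ψ = 51.43 + 64.22 = 115.65 m.
Total head at BH-8: h = 125.58 − 10.29 = 115.29 m.
Head difference: h(BH-5) − h(BH-8) = 115.65 − 115.29 = 0.36 m.
Hydraulic gradient: i = |Δh| / L = 0.36 / 1703.6 = 0.000211.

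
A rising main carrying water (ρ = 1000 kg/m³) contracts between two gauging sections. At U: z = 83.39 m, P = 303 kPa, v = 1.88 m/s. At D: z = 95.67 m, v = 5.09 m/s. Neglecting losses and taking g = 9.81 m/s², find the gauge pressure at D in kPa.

P₂ ≈ 171 kPa

Pressure head at U: ψ₁ = P₁/(ρg) = 303×1000 / (1000 × 9.81) = 30.89 m.
Velocity heads: v₁²/2g = 1.88²/19.62 = 0.180 m; v₂²/2g = 5.09²/19.62 = 1.320 m.
Total head H = z₁ + ψ₁ + v₁²/2g = 83.39 + 30.89 + 0.180 = 114.46 m.
ψ₂ = H − z₂ − v₂²/2g = 114.46 − 95.67 − 1.320 = 17.47 m.
P₂ = ρgψ₂ = 1000 × 9.81 × 17.47 ≈ 171 kPa.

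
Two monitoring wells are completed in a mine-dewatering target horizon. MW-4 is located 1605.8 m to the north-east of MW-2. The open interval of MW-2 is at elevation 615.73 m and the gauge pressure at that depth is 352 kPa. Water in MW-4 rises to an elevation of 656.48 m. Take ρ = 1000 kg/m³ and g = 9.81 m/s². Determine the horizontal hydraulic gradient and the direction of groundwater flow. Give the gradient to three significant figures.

i ≈ 0.00303; groundwater flows toward the south-west

Pressure head at MW-2: ψ = P/(ρg) = 352×1000 / (1000 × 9.81) = 35.88 m.
Total head at MW-2: h = z + ψ = 615.73 + 35.88 = 651.61 m.
Total head at MW-4: h = 656.48 m (water level in the piezometer is the total head).
Head difference: h(MW-2) − h(MW-4) = 651.61 − 656.48 = -4.87 m.
Hydraulic gradient: i = |Δh| / L = 4.87 / 1605.8 = 0.00303.
Flow is from higher to lower head: from MW-4 toward MW-2, i.e. toward the south-west.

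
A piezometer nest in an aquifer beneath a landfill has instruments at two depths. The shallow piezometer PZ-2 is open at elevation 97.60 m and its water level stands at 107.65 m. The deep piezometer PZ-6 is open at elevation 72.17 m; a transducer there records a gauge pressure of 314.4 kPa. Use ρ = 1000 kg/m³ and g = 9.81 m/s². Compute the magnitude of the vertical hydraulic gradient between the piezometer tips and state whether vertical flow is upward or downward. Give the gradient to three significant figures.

Total head at PZ-2: h = 107.65 m (water level in the standpipe).
Pressure head at PZ-6: ψ = P/(ρg) = 314.4×1000 / (1000 × 9.81) = 32.05 m.
Total head at PZ-6: h = z + ψ = 72.17 + 32.05 = 104.22 m.
Δh = h(PZ-2) − h(PZ-6) = 107.65 − 104.22 = 3.43 m.
Vertical separation Δz = 97.60 − 72.17 = 25.43 m.
|i_v| = |Δh| / Δz = 3.43 / 25.43 = 0.135.
Head is higher in the shallow piezometer, so vertical flow is downward (recharge condition).

|i_v| ≈ 0.135; vertical flow is downward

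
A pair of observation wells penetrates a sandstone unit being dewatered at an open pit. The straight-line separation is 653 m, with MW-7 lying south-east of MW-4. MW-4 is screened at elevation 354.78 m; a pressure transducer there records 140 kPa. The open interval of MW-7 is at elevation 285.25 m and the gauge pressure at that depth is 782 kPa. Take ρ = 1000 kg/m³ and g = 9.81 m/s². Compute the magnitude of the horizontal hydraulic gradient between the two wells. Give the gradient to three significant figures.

i ≈ 0.00626

Pressure head at MW-4: ψ = P/(ρg) = 140×1000 / (1000 × 9.81) = 14.27 m.
Total head at MW-4: h = z + ψ = 354.78 + 14.27 = 369.05 m.
Pressure head at MW-7: ψ = P/(ρg) = 782×1000 / (1000 × 9.81) = 79.71 m.
Total head at MW-7: h = z + ψ = 285.25 + 79.71 = 364.96 m.
Head difference: h(MW-4) − h(MW-7) = 369.05 − 364.96 = 4.09 m.
Hydraulic gradient: i = |Δh| / L = 4.09 / 653 = 0.00626.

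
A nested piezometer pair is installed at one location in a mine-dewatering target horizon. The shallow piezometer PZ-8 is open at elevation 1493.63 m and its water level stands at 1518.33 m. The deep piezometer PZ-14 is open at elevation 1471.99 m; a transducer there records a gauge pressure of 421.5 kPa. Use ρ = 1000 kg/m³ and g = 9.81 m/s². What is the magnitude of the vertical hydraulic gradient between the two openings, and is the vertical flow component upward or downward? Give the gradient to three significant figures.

|i_v| ≈ 0.156; vertical flow is downward

Total head at PZ-8: h = 1518.33 m (water level in the standpipe).
Pressure head at PZ-14: ψ = P/(ρg) = 421.5×1000 / (1000 × 9.81) = 42.97 m.
Total head at PZ-14: h = z + ψ = 1471.99 + 42.97 = 1514.96 m.
Δh = h(PZ-8) − h(PZ-14) = 1518.33 − 1514.96 = 3.37 m.
Vertical separation Δz = 1493.63 − 1471.99 = 21.64 m.
|i_v| = |Δh| / Δz = 3.37 / 21.64 = 0.156.
Head is higher in the shallow piezometer, so vertical flow is downward (recharge condition).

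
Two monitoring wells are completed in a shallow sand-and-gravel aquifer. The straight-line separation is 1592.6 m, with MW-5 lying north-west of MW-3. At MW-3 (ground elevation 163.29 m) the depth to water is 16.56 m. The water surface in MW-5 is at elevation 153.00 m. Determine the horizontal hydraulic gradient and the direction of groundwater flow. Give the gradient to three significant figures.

Total head at MW-3: h = 163.29 − 16.56 = 146.73 m.
Total head at MW-5: h = 153.00 m (water level in the piezometer is the total head).
Head difference: h(MW-3) − h(MW-5) = 146.73 − 153.00 = -6.27 m.
Hydraulic gradient: i = |Δh| / L = 6.27 / 1592.6 = 0.00394.
Flow is from higher to lower head: from MW-5 toward MW-3, i.e. toward the south-east.

i ≈ 0.00394; groundwater flows toward the south-east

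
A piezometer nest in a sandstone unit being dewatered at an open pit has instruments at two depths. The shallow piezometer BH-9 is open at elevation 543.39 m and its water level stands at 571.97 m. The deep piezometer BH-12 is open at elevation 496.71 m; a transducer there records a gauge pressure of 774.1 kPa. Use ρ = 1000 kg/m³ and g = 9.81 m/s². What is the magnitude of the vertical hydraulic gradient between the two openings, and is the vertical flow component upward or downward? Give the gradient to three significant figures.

|i_v| ≈ 0.0782; vertical flow is upward

Total head at BH-9: h = 571.97 m (water level in the standpipe).
Pressure head at BH-12: ψ = P/(ρg) = 774.1×1000 / (1000 × 9.81) = 78.91 m.
Total head at BH-12: h = z + ψ = 496.71 + 78.91 = 575.62 m.
Δh = h(BH-9) − h(BH-12) = 571.97 − 575.62 = -3.65 m.
Vertical separation Δz = 543.39 − 496.71 = 46.68 m.
|i_v| = |Δh| / Δz = 3.65 / 46.68 = 0.0782.
Head is higher in the deep piezometer, so vertical flow is upward (discharge condition).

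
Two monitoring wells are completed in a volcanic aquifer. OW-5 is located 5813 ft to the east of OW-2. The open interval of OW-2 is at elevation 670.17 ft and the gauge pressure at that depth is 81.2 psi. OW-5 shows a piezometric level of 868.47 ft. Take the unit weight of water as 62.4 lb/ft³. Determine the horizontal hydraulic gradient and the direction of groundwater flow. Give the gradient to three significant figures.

Pressure head at OW-2: ψ = 144·P/γ = 144 × 81.2 / 62.4 = 187.38 ft.
Total head at OW-2: h = z + ψ = 670.17 + 187.38 = 857.55 ft.
Total head at OW-5: h = 868.47 ft (water level in the piezometer is the total head).
Head difference: h(OW-2) − h(OW-5) = 857.55 − 868.47 = -10.92 ft.
Hydraulic gradient: i = |Δh| / L = 10.92 / 5813 = 0.00188.
Flow is from higher to lower head: from OW-5 toward OW-2, i.e. toward the west.

i ≈ 0.00188; groundwater flows toward the west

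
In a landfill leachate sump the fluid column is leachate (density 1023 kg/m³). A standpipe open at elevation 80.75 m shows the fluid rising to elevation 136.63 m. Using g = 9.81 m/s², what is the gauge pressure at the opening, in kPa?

P ≈ 561 kPa

Pressure head ψ = h − z = 136.63 − 80.75 = 55.88 m.
P = ρgψ = 1023 × 9.81 × 55.88 = 560791 Pa ≈ 561 kPa.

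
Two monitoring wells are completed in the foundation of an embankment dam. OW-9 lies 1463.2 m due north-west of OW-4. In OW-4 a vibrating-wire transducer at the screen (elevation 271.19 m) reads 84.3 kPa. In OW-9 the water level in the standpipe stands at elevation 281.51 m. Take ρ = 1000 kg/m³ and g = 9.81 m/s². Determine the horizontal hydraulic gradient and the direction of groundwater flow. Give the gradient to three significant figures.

Pressure head at OW-4: ψ = P/(ρg) = 84.3×1000 / (1000 × 9.81) = 8.59 m.
Total head at OW-4: h = z + ψ = 271.19 + 8.59 = 279.78 m.
Total head at OW-9: h = 281.51 m (water level in the piezometer is the total head).
Head difference: h(OW-4) − h(OW-9) = 279.78 − 281.51 = -1.73 m.
Hydraulic gradient: i = |Δh| / L = 1.73 / 1463.2 = 0.00118.
Flow is from higher to lower head: from OW-9 toward OW-4, i.e. toward the south-east.

i ≈ 0.00118; groundwater flows toward the south-east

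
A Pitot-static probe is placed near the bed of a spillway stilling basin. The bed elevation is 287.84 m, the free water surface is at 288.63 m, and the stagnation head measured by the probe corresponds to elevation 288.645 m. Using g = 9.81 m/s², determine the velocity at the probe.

Near the bed, under hydrostatic conditions, the piezometric head (z + ψ) equals the free-surface elevation, 288.63 m.
Velocity head = total − piezometric = 288.645 − 288.63 = 0.015 m.
v = √(2g·h_v) = √(2 × 9.81 × 0.015) = 0.542 m/s.

v ≈ 0.542 m/s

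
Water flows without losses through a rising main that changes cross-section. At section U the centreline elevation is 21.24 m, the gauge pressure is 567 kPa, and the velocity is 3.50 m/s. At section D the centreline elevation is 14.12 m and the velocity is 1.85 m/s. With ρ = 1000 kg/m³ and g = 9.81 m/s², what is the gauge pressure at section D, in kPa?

Pressure head at U: ψ₁ = P₁/(ρg) = 567×1000 / (1000 × 9.81) = 57.80 m.
Velocity heads: v₁²/2g = 3.50²/19.62 = 0.624 m; v₂²/2g = 1.85²/19.62 = 0.174 m.
Total head H = z₁ + ψ₁ + v₁²/2g = 21.24 + 57.80 + 0.624 = 79.66 m.
ψ₂ = H − z₂ − v₂²/2g = 79.66 − 14.12 − 0.174 = 65.37 m.
P₂ = ρgψ₂ = 1000 × 9.81 × 65.37 ≈ 641 kPa.

P₂ ≈ 641 kPa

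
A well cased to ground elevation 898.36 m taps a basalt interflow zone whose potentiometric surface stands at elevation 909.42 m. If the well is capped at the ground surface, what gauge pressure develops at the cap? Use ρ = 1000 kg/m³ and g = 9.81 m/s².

P ≈ 108 kPa

Head above the cap: Δh = 909.42 − 898.36 = 11.06 m.
P = ρgΔh = 1000 × 9.81 × 11.06 = 108499 Pa ≈ 108 kPa.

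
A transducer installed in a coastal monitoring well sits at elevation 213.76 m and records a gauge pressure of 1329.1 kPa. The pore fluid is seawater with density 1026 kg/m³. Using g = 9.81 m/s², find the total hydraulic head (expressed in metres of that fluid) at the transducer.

h ≈ 345.81 m

ψ = P/(ρg) = 1329.1×1000 / (1026 × 9.81) = 132.05 m.
h = z + ψ = 213.76 + 132.05 = 345.81 m.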